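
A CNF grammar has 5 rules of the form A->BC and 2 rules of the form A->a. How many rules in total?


CNF allows two rule forms:
  A -> BC (binary): 5 rules
  A -> a (terminal): 2 rules
Total = 5 + 2 = 7

7


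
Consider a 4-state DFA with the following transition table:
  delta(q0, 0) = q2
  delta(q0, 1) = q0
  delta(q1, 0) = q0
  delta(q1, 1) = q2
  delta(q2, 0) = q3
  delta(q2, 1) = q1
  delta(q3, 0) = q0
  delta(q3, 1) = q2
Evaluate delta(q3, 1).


Looking up transition function:
delta(q3, 1) in the table
Row: q3, Column: 1
Result: q2

q2


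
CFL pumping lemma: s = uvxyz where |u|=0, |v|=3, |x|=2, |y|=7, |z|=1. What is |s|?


|s| = |u| + |v| + |x| + |y| + |z|
= 0 + 3 + 2 + 7 + 1
= 3 + 2 + 8
= 5 + 8
= 13

13


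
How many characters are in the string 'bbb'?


String: 'bbb'
Counting characters:
  'b' appears 3 time(s)
Total length = 0 + 3 = 3

3


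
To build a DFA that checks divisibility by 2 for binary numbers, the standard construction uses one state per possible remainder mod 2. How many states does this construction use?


Divisibility by 2 is tracked via the remainder mod 2: 0, 1, ..., 1
The construction assigns one state to each remainder
Number of remainders = 2

2


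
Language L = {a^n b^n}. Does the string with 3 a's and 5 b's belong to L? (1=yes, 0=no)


Language requires equal numbers of a's and b's
PDA pushes for each 'a', pops for each 'b'
Number of a's = 3
Number of b's = 5
3 != 5 -> Reject

0


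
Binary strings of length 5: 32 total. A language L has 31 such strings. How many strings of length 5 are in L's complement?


Alphabet: {0,1}
String length: 5
Total strings of length 5 = 2^5 = 32
Strings in L = 31
Complement = total - |L|
= 32 - 31
= 1

1


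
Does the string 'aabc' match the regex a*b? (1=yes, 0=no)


Pattern: a*b
String: 'aabc'
Pattern requires: zero or more 'a's followed by exactly one 'b'
Found 2 leading 'a's
Remaining: 'bc'
Remaining is not 'b' -> no match
Result: 0

0


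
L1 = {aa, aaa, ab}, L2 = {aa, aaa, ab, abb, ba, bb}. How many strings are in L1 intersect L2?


L1 = {aa, aaa, ab}
L2 = {aa, aaa, ab, abb, ba, bb}
Checking each string in L1 against L2:
  'aa': in L2? Yes
  'aaa': in L2? Yes
  'ab': in L2? Yes
Intersection = {aa, aaa, ab}
|L1 ∩ L2| = 3

3


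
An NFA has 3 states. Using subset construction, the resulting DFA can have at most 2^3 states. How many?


NFA has 3 states
Subset construction: each DFA state = subset of NFA states
Maximum subsets = 2^3
2^3 = 8

8


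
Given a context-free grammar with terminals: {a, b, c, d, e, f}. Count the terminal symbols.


Terminal symbols: a, b, c, d, e, f
Counting each: a (#1), b (#2), c (#3), d (#4), e (#5), f (#6)
Total = 6

6


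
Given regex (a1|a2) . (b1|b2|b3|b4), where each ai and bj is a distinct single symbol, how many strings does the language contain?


First group: 2 alternatives
Second group: 4 alternatives
Concatenation: each choice from group 1 pairs with each from group 2
Total = 2 x 4 = 8

8


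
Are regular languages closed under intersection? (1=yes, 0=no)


Regular languages are closed under all standard operations:
- Union: Yes (product construction)
- Intersection: Yes (product construction)
- Complement: Yes (swap accept/reject)
- Concatenation: Yes (NFA construction)
Operation: intersection -> Closed

1


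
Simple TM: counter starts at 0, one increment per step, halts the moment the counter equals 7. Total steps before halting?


Counter starts at 0. Counting sequence:
  Step 1: counter = 1
  Step 2: counter = 2
  Step 3: counter = 3
  Step 4: counter = 4
  Step 5: counter = 5
  Step 6: counter = 6
  Step 7: counter = 7
Counter reached 7 -> halt
Total steps = 7

7


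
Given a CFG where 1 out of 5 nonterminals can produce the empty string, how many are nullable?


Nonterminals: {S, A, B, C, D}
A nonterminal is nullable if it can derive epsilon
Counting nullable nonterminals: 1
Total nullable = 1

1


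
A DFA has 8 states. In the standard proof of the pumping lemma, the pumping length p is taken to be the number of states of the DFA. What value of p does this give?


Pumping lemma for regular languages (standard proof):
Take p = |Q|, the number of DFA states.
Any string of length >= |Q| passes through |Q|+1 states while reading its first |Q| symbols,
so by pigeonhole some state repeats, giving the loop that can be pumped.
Here |Q| = 8
Therefore the proof uses p = 8

8


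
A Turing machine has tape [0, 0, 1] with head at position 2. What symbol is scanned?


Tape: [0, 0, 1]
Positions: 0 1 2
Values:    0 0 1
Head at position 2
tape[2] = 1

1


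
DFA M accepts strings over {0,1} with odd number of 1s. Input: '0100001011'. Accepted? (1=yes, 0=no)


DFA has 2 states: q_even (start, accept=no) and q_odd
Processing string '0100001011' character by character:
  Position 0: read '0', 1-count=0 -> q_even (no change)
  Position 1: read '1', 1-count=1 -> q_odd
  Position 2: read '0', 1-count=1 -> q_odd (no change)
  Position 3: read '0', 1-count=1 -> q_odd (no change)
  Position 4: read '0', 1-count=1 -> q_odd (no change)
  Position 5: read '0', 1-count=1 -> q_odd (no change)
  Position 6: read '1', 1-count=2 -> q_even
  Position 7: read '0', 1-count=2 -> q_even (no change)
  Position 8: read '1', 1-count=3 -> q_odd
  Position 9: read '1', 1-count=4 -> q_even
Final state: q_even, total 1s = 4 (even); the DFA requires an odd count -> reject

0


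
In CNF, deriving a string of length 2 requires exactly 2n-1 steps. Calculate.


Chomsky Normal Form derivation:
String length n = 2
Each step either:
  - Splits a nonterminal into two (n-1 such steps)
  - Converts a nonterminal to terminal (n such steps)
Total = (n-1) + n = 2n - 1
= 2(2) - 1
= 4 - 1
= 3

3


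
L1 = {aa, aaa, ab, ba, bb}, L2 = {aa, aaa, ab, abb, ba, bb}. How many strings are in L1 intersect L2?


L1 = {aa, aaa, ab, ba, bb}
L2 = {aa, aaa, ab, abb, ba, bb}
Checking each string in L1 against L2:
  'aa': in L2? Yes
  'aaa': in L2? Yes
  'ab': in L2? Yes
  'ba': in L2? Yes
  'bb': in L2? Yes
Intersection = {aa, aaa, ab, ba, bb}
|L1 ∩ L2| = 5

5


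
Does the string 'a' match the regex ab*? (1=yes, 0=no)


Pattern: ab*
String: 'a'
Pattern requires: exactly one 'a' followed by zero or more 'b's
First char is 'a' -> OK
Rest '': all b's? Yes
Result: 1

1


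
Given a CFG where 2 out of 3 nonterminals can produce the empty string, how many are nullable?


Nonterminals: {S, A, B}
A nonterminal is nullable if it can derive epsilon
Counting nullable nonterminals: 2
Total nullable = 2

2


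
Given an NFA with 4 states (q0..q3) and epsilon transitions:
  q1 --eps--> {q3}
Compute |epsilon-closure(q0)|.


Starting from q0
Initialize closure = {q0}
q0 has no outgoing epsilon transitions -> nothing to add
Final closure: {q0}
Size = 1

1


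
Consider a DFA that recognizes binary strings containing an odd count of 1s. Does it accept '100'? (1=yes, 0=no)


DFA has 2 states: q_even (start, accept=no) and q_odd
Processing string '100' character by character:
  Position 0: read '1', 1-count=1 -> q_odd
  Position 1: read '0', 1-count=1 -> q_odd (no change)
  Position 2: read '0', 1-count=1 -> q_odd (no change)
Final state: q_odd, total 1s = 1 (odd); the DFA requires an odd count -> accept

1


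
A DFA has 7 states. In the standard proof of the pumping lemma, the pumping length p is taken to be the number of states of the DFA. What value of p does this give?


Pumping lemma for regular languages (standard proof):
Take p = |Q|, the number of DFA states.
Any string of length >= |Q| passes through |Q|+1 states while reading its first |Q| symbols,
so by pigeonhole some state repeats, giving the loop that can be pumped.
Here |Q| = 7
Therefore the proof uses p = 7

7


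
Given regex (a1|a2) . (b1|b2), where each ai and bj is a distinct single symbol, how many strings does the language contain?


First group: 2 alternatives
Second group: 2 alternatives
Concatenation: each choice from group 1 pairs with each from group 2
Total = 2 x 2 = 4

4


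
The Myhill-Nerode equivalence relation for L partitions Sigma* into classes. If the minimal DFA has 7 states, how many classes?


Myhill-Nerode theorem:
Number of equivalence classes = number of states in minimal DFA
Minimal DFA states = 7
Therefore equivalence classes = 7

7


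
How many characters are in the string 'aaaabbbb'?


String: 'aaaabbbb'
Counting characters:
  'a' appears 4 time(s)
  'b' appears 4 time(s)
Total length = 4 + 4 = 8

8


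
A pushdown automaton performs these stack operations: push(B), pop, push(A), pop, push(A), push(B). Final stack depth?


Tracing stack operations:
  push(B) -> stack = [B], depth=1
  pop -> removed B, stack = [], depth=0
  push(A) -> stack = [A], depth=1
  pop -> removed A, stack = [], depth=0
  push(A) -> stack = [A], depth=1
  push(B) -> stack = [A,B], depth=2
Final depth = 2

2


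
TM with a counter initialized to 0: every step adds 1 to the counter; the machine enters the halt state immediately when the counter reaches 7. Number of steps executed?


Counter starts at 0. Counting sequence:
  Step 1: counter = 1
  Step 2: counter = 2
  Step 3: counter = 3
  Step 4: counter = 4
  Step 5: counter = 5
  Step 6: counter = 6
  Step 7: counter = 7
Counter reached 7 -> halt
Total steps = 7

7


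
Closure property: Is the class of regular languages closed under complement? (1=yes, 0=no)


Regular languages are closed under all standard operations:
- Union: Yes (product construction)
- Intersection: Yes (product construction)
- Complement: Yes (swap accept/reject)
- Concatenation: Yes (NFA construction)
Operation: complement -> Closed

1


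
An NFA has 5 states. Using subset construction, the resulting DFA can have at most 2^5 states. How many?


NFA has 5 states
Subset construction: each DFA state = subset of NFA states
Maximum subsets = 2^5
2^5 = 32

32


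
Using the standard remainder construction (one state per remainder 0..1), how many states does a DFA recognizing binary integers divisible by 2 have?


Divisibility by 2 is tracked via the remainder mod 2: 0, 1, ..., 1
The construction assigns one state to each remainder
Number of remainders = 2

2


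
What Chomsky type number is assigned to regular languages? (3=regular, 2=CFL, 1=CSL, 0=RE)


Chomsky hierarchy levels:
  Type 3: Regular (DFA/NFA/regex)
  Type 2: Context-free (PDA)
  Type 1: Context-sensitive
  Type 0: Recursively enumerable (TM)
'regular' corresponds to Type 3

3


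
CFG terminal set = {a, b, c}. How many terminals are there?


Terminal symbols: a, b, c
Counting each: a (#1), b (#2), c (#3)
Total = 3

3


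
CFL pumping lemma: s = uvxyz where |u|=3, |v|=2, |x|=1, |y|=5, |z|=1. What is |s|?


|s| = |u| + |v| + |x| + |y| + |z|
= 3 + 2 + 1 + 5 + 1
= 5 + 1 + 6
= 6 + 6
= 12

12


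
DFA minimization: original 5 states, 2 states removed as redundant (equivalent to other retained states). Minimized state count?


Original DFA: 5 states
Redundant states removed: 2
Minimized states = original - removed
= 5 - 2
= 3

3


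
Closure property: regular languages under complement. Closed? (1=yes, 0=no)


Regular languages are closed under:
- Union (DFA product construction)
- Intersection (DFA product construction)
- Complement (swap accept/reject states)
- Concatenation (NFA construction)
- Kleene star (NFA construction)
complement is in this list
Therefore: closed

1


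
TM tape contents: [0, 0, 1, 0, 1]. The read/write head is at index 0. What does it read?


Tape: [0, 0, 1, 0, 1]
Positions: 0 1 2 3 4
Values:    0 0 1 0 1
Head at position 0
tape[0] = 0

0


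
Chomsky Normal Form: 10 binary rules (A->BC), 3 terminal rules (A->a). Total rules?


CNF allows two rule forms:
  A -> BC (binary): 10 rules
  A -> a (terminal): 3 rules
Total = 10 + 3 = 13

13


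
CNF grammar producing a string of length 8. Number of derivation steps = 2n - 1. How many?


Chomsky Normal Form derivation:
String length n = 8
Each step either:
  - Splits a nonterminal into two (n-1 such steps)
  - Converts a nonterminal to terminal (n such steps)
Total = (n-1) + n = 2n - 1
= 2(8) - 1
= 16 - 1
= 15

15


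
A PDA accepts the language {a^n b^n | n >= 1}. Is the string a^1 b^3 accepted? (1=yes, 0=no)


Language requires equal numbers of a's and b's
PDA pushes for each 'a', pops for each 'b'
Number of a's = 1
Number of b's = 3
1 != 3 -> Reject

0


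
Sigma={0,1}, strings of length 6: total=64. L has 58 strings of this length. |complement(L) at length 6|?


Alphabet: {0,1}
String length: 6
Total strings of length 6 = 2^6 = 64
Strings in L = 58
Complement = total - |L|
= 64 - 58
= 6

6


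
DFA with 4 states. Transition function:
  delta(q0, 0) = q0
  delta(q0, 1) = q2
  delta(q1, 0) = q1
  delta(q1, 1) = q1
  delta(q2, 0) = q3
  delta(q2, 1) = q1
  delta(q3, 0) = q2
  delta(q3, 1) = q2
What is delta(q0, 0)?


Looking up transition function:
delta(q0, 0) in the table
Row: q0, Column: 0
Result: q0

q0


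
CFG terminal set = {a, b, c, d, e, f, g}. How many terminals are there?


Terminal symbols: a, b, c, d, e, f, g
Counting each: a (#1), b (#2), c (#3), d (#4), e (#5), f (#6), g (#7)
Total = 7

7


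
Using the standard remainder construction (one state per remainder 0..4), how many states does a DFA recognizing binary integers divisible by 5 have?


Divisibility by 5 is tracked via the remainder mod 5: 0, 1, ..., 4
The construction assigns one state to each remainder
Number of remainders = 5

5


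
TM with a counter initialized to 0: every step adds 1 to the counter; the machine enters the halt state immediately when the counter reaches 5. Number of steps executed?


Counter starts at 0. Counting sequence:
  Step 1: counter = 1
  Step 2: counter = 2
  Step 3: counter = 3
  Step 4: counter = 4
  Step 5: counter = 5
Counter reached 5 -> halt
Total steps = 5

5


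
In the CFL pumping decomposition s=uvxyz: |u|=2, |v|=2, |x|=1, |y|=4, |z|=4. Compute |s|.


|s| = |u| + |v| + |x| + |y| + |z|
= 2 + 2 + 1 + 4 + 4
= 4 + 1 + 8
= 5 + 8
= 13

13


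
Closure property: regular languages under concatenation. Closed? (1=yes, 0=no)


Regular languages are closed under:
- Union (DFA product construction)
- Intersection (DFA product construction)
- Complement (swap accept/reject states)
- Concatenation (NFA construction)
- Kleene star (NFA construction)
concatenation is in this list
Therefore: closed

1


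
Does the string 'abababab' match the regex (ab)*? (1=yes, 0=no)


Pattern: (ab)*
String: 'abababab'
Pattern requires: zero or more repetitions of 'ab'
Pairs: ['ab', 'ab', 'ab', 'ab']
All pairs are 'ab'? Yes
Result: 1

1


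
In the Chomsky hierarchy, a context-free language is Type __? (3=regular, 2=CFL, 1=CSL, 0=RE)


Chomsky hierarchy levels:
  Type 3: Regular (DFA/NFA/regex)
  Type 2: Context-free (PDA)
  Type 1: Context-sensitive
  Type 0: Recursively enumerable (TM)
'context-free' corresponds to Type 2

2


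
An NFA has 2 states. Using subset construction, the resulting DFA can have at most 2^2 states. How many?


NFA has 2 states
Subset construction: each DFA state = subset of NFA states
Maximum subsets = 2^2
2^2 = 4

4


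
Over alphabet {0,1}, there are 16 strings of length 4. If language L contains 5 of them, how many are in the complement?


Alphabet: {0,1}
String length: 4
Total strings of length 4 = 2^4 = 16
Strings in L = 5
Complement = total - |L|
= 16 - 5
= 11

11


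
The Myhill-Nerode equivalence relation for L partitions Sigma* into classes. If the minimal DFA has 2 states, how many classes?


Myhill-Nerode theorem:
Number of equivalence classes = number of states in minimal DFA
Minimal DFA states = 2
Therefore equivalence classes = 2

2


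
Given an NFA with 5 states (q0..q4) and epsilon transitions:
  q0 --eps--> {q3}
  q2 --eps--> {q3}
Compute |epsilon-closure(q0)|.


Starting from q0
Initialize closure = {q0}
Follow epsilon from q0 -> add q3
Final closure: {q0, q3}
Size = 2

2


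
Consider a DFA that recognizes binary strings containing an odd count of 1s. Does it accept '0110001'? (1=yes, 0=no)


DFA has 2 states: q_even (start, accept=no) and q_odd
Processing string '0110001' character by character:
  Position 0: read '0', 1-count=0 -> q_even (no change)
  Position 1: read '1', 1-count=1 -> q_odd
  Position 2: read '1', 1-count=2 -> q_even
  Position 3: read '0', 1-count=2 -> q_even (no change)
  Position 4: read '0', 1-count=2 -> q_even (no change)
  Position 5: read '0', 1-count=2 -> q_even (no change)
  Position 6: read '1', 1-count=3 -> q_odd
Final state: q_odd, total 1s = 3 (odd); the DFA requires an odd count -> accept

1


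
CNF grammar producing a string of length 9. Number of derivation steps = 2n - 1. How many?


Chomsky Normal Form derivation:
String length n = 9
Each step either:
  - Splits a nonterminal into two (n-1 such steps)
  - Converts a nonterminal to terminal (n such steps)
Total = (n-1) + n = 2n - 1
= 2(9) - 1
= 18 - 1
= 17

17


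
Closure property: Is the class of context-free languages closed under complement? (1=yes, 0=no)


CFL closure properties:
  Closed under: union, concatenation, Kleene star
  NOT closed under: intersection, complement
Operation 'complement' is in not-closed list -> No (not closed)

0


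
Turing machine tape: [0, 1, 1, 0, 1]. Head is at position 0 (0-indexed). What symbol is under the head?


Tape: [0, 1, 1, 0, 1]
Positions: 0 1 2 3 4
Values:    0 1 1 0 1
Head at position 0
tape[0] = 0

0


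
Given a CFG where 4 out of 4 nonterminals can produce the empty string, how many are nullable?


Nonterminals: {S, A, B, C}
A nonterminal is nullable if it can derive epsilon
Counting nullable nonterminals: 4
Total nullable = 4

4


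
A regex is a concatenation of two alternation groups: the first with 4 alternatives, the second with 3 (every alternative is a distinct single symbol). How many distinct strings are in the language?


First group: 4 alternatives
Second group: 3 alternatives
Concatenation: each choice from group 1 pairs with each from group 2
Total = 4 x 3 = 12

12


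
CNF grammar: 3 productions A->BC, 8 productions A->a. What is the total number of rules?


CNF allows two rule forms:
  A -> BC (binary): 3 rules
  A -> a (terminal): 8 rules
Total = 3 + 8 = 11

11


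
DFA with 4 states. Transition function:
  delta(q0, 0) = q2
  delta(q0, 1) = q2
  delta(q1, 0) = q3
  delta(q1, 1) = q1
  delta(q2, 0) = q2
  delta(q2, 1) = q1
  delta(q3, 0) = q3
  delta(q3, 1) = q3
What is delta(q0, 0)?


Looking up transition function:
delta(q0, 0) in the table
Row: q0, Column: 0
Result: q2

q2


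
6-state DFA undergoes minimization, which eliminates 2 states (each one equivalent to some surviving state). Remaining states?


Original DFA: 6 states
Redundant states removed: 2
Minimized states = original - removed
= 6 - 2
= 4

4


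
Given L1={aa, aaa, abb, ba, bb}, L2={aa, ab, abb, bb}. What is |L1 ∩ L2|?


L1 = {aa, aaa, abb, ba, bb}
L2 = {aa, ab, abb, bb}
Checking each string in L1 against L2:
  'aa': in L2? Yes
  'aaa': in L2? No
  'abb': in L2? Yes
  'ba': in L2? No
  'bb': in L2? Yes
Intersection = {aa, abb, bb}
|L1 ∩ L2| = 3

3


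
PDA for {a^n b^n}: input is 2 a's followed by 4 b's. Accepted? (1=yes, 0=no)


Language requires equal numbers of a's and b's
PDA pushes for each 'a', pops for each 'b'
Number of a's = 2
Number of b's = 4
2 != 4 -> Reject

0


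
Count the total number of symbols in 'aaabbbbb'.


String: 'aaabbbbb'
Counting characters:
  'a' appears 3 time(s)
  'b' appears 5 time(s)
Total length = 3 + 5 = 8

8


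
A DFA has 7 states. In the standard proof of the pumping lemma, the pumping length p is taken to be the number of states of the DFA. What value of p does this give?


Pumping lemma for regular languages (standard proof):
Take p = |Q|, the number of DFA states.
Any string of length >= |Q| passes through |Q|+1 states while reading its first |Q| symbols,
so by pigeonhole some state repeats, giving the loop that can be pumped.
Here |Q| = 7
Therefore the proof uses p = 7

7


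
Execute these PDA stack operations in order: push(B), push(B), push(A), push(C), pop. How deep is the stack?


Tracing stack operations:
  push(B) -> stack = [B], depth=1
  push(B) -> stack = [B,B], depth=2
  push(A) -> stack = [B,B,A], depth=3
  push(C) -> stack = [B,B,A,C], depth=4
  pop -> removed C, stack = [B,B,A], depth=3
Final depth = 3

3


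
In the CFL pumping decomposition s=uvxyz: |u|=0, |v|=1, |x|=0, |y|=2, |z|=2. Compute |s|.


|s| = |u| + |v| + |x| + |y| + |z|
= 0 + 1 + 0 + 2 + 2
= 1 + 0 + 4
= 1 + 4
= 5

5


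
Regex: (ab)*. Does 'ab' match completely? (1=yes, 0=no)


Pattern: (ab)*
String: 'ab'
Pattern requires: zero or more repetitions of 'ab'
Pairs: ['ab']
All pairs are 'ab'? Yes
Result: 1

1


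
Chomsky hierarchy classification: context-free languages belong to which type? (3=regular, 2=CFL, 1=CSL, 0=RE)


Chomsky hierarchy levels:
  Type 3: Regular (DFA/NFA/regex)
  Type 2: Context-free (PDA)
  Type 1: Context-sensitive
  Type 0: Recursively enumerable (TM)
'context-free' corresponds to Type 2

2


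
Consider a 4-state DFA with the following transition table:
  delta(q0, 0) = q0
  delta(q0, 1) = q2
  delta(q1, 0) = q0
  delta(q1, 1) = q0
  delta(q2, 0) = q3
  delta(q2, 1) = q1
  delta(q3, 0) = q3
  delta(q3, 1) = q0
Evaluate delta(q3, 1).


Looking up transition function:
delta(q3, 1) in the table
Row: q3, Column: 1
Result: q0

q0


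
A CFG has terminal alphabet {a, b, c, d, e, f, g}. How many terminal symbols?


Terminal symbols: a, b, c, d, e, f, g
Counting each: a (#1), b (#2), c (#3), d (#4), e (#5), f (#6), g (#7)
Total = 7

7


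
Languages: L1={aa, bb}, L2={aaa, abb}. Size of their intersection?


L1 = {aa, bb}
L2 = {aaa, abb}
Checking each string in L1 against L2:
  'aa': in L2? No
  'bb': in L2? No
Intersection = {}
|L1 ∩ L2| = 0

0


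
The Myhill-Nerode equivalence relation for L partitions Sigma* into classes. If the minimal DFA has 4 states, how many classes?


Myhill-Nerode theorem:
Number of equivalence classes = number of states in minimal DFA
Minimal DFA states = 4
Therefore equivalence classes = 4

4


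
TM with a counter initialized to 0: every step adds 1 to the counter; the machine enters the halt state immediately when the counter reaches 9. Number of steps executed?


Counter starts at 0. Counting sequence:
  Step 1: counter = 1
  Step 2: counter = 2
  Step 3: counter = 3
  Step 4: counter = 4
  Step 5: counter = 5
  Step 6: counter = 6
  ...
  Step 9: counter = 9
Counter reached 9 -> halt
Total steps = 9

9


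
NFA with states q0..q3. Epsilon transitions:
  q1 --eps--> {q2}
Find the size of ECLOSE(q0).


Starting from q0
Initialize closure = {q0}
q0 has no outgoing epsilon transitions -> nothing to add
Final closure: {q0}
Size = 1

1


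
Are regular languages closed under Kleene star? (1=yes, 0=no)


Regular languages are closed under:
- Union (DFA product construction)
- Intersection (DFA product construction)
- Complement (swap accept/reject states)
- Concatenation (NFA construction)
- Kleene star (NFA construction)
Kleene star is in this list
Therefore: closed

1


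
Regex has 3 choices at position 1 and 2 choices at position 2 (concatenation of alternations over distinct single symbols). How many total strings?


First group: 3 alternatives
Second group: 2 alternatives
Concatenation: each choice from group 1 pairs with each from group 2
Total = 3 x 2 = 6

6


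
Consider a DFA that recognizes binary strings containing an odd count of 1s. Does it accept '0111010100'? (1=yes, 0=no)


DFA has 2 states: q_even (start, accept=no) and q_odd
Processing string '0111010100' character by character:
  Position 0: read '0', 1-count=0 -> q_even (no change)
  Position 1: read '1', 1-count=1 -> q_odd
  Position 2: read '1', 1-count=2 -> q_even
  Position 3: read '1', 1-count=3 -> q_odd
  Position 4: read '0', 1-count=3 -> q_odd (no change)
  Position 5: read '1', 1-count=4 -> q_even
  Position 6: read '0', 1-count=4 -> q_even (no change)
  Position 7: read '1', 1-count=5 -> q_odd
  Position 8: read '0', 1-count=5 -> q_odd (no change)
  Position 9: read '0', 1-count=5 -> q_odd (no change)
Final state: q_odd, total 1s = 5 (odd); the DFA requires an odd count -> accept

1


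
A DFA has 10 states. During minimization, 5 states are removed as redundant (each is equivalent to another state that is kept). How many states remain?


Original DFA: 10 states
Redundant states removed: 5
Minimized states = original - removed
= 10 - 5
= 5

5


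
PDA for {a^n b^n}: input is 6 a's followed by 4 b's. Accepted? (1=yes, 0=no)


Language requires equal numbers of a's and b's
PDA pushes for each 'a', pops for each 'b'
Number of a's = 6
Number of b's = 4
6 != 4 -> Reject

0


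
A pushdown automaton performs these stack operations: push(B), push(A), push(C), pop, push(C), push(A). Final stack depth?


Tracing stack operations:
  push(B) -> stack = [B], depth=1
  push(A) -> stack = [B,A], depth=2
  push(C) -> stack = [B,A,C], depth=3
  pop -> removed C, stack = [B,A], depth=2
  push(C) -> stack = [B,A,C], depth=3
  push(A) -> stack = [B,A,C,A], depth=4
Final depth = 4

4


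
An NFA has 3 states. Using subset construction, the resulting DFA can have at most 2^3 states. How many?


NFA has 3 states
Subset construction: each DFA state = subset of NFA states
Maximum subsets = 2^3
2^3 = 8

8


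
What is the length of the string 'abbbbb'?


String: 'abbbbb'
Counting characters:
  'a' appears 1 time(s)
  'b' appears 5 time(s)
Total length = 1 + 5 = 6

6


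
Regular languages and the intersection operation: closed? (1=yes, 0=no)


Regular languages are closed under all standard operations:
- Union: Yes (product construction)
- Intersection: Yes (product construction)
- Complement: Yes (swap accept/reject)
- Concatenation: Yes (NFA construction)
Operation: intersection -> Closed

1


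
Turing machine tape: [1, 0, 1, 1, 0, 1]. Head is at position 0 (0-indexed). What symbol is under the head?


Tape: [1, 0, 1, 1, 0, 1]
Positions: 0 1 2 3 4 5
Values:    1 0 1 1 0 1
Head at position 0
tape[0] = 1

1


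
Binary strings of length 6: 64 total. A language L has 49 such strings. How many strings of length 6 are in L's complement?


Alphabet: {0,1}
String length: 6
Total strings of length 6 = 2^6 = 64
Strings in L = 49
Complement = total - |L|
= 64 - 49
= 15

15


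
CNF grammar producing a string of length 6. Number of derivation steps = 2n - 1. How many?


Chomsky Normal Form derivation:
String length n = 6
Each step either:
  - Splits a nonterminal into two (n-1 such steps)
  - Converts a nonterminal to terminal (n such steps)
Total = (n-1) + n = 2n - 1
= 2(6) - 1
= 12 - 1
= 11

11


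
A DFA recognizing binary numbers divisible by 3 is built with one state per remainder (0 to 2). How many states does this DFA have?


Divisibility by 3 is tracked via the remainder mod 3: 0, 1, ..., 2
The construction assigns one state to each remainder
Number of remainders = 3

3


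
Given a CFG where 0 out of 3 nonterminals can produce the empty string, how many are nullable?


Nonterminals: {S, A, B}
A nonterminal is nullable if it can derive epsilon
Counting nullable nonterminals: 0
Total nullable = 0

0


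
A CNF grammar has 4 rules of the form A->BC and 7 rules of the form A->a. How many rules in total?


CNF allows two rule forms:
  A -> BC (binary): 4 rules
  A -> a (terminal): 7 rules
Total = 4 + 7 = 11

11


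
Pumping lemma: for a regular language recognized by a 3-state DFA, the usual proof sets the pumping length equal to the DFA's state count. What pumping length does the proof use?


Pumping lemma for regular languages (standard proof):
Take p = |Q|, the number of DFA states.
Any string of length >= |Q| passes through |Q|+1 states while reading its first |Q| symbols,
so by pigeonhole some state repeats, giving the loop that can be pumped.
Here |Q| = 3
Therefore the proof uses p = 3

3


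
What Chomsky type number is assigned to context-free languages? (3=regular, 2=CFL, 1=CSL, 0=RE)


Chomsky hierarchy levels:
  Type 3: Regular (DFA/NFA/regex)
  Type 2: Context-free (PDA)
  Type 1: Context-sensitive
  Type 0: Recursively enumerable (TM)
'context-free' corresponds to Type 2

2


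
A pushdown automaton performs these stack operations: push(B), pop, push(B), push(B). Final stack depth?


Tracing stack operations:
  push(B) -> stack = [B], depth=1
  pop -> removed B, stack = [], depth=0
  push(B) -> stack = [B], depth=1
  push(B) -> stack = [B,B], depth=2
Final depth = 2

2


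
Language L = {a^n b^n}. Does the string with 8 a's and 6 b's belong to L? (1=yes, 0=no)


Language requires equal numbers of a's and b's
PDA pushes for each 'a', pops for each 'b'
Number of a's = 8
Number of b's = 6
8 != 6 -> Reject

0


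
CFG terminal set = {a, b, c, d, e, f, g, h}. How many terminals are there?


Terminal symbols: a, b, c, d, e, f, g, h
Counting each: a (#1), b (#2), c (#3), d (#4), e (#5), f (#6), g (#7), h (#8)
Total = 8

8


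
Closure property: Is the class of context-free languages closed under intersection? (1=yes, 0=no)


CFL closure properties:
  Closed under: union, concatenation, Kleene star
  NOT closed under: intersection, complement
Operation 'intersection' is in not-closed list -> No (not closed)

0


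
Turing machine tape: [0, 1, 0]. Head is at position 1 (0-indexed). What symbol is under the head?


Tape: [0, 1, 0]
Positions: 0 1 2
Values:    0 1 0
Head at position 1
tape[1] = 1

1


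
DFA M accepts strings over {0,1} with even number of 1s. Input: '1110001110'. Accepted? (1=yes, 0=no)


DFA has 2 states: q_even (start, accept=yes) and q_odd
Processing string '1110001110' character by character:
  Position 0: read '1', 1-count=1 -> q_odd
  Position 1: read '1', 1-count=2 -> q_even
  Position 2: read '1', 1-count=3 -> q_odd
  Position 3: read '0', 1-count=3 -> q_odd (no change)
  Position 4: read '0', 1-count=3 -> q_odd (no change)
  Position 5: read '0', 1-count=3 -> q_odd (no change)
  Position 6: read '1', 1-count=4 -> q_even
  Position 7: read '1', 1-count=5 -> q_odd
  Position 8: read '1', 1-count=6 -> q_even
  Position 9: read '0', 1-count=6 -> q_even (no change)
Final state: q_even, total 1s = 6 (even); the DFA requires an even count -> accept

1


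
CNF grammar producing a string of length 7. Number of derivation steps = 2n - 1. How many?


Chomsky Normal Form derivation:
String length n = 7
Each step either:
  - Splits a nonterminal into two (n-1 such steps)
  - Converts a nonterminal to terminal (n such steps)
Total = (n-1) + n = 2n - 1
= 2(7) - 1
= 14 - 1
= 13

13


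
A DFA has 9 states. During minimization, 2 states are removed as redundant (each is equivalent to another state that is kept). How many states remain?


Original DFA: 9 states
Redundant states removed: 2
Minimized states = original - removed
= 9 - 2
= 7

7


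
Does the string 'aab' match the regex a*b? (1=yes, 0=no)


Pattern: a*b
String: 'aab'
Pattern requires: zero or more 'a's followed by exactly one 'b'
Found 2 leading 'a's
Remaining: 'b'
Remaining is exactly 'b' -> match
Result: 1

1


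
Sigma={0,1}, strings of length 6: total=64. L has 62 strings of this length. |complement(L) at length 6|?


Alphabet: {0,1}
String length: 6
Total strings of length 6 = 2^6 = 64
Strings in L = 62
Complement = total - |L|
= 64 - 62
= 2

2


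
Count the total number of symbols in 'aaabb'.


String: 'aaabb'
Counting characters:
  'a' appears 3 time(s)
  'b' appears 2 time(s)
Total length = 3 + 2 = 5

5


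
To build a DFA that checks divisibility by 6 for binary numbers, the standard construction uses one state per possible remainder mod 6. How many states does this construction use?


Divisibility by 6 is tracked via the remainder mod 6: 0, 1, ..., 5
The construction assigns one state to each remainder
Number of remainders = 6

6


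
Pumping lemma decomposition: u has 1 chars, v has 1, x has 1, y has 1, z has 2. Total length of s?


|s| = |u| + |v| + |x| + |y| + |z|
= 1 + 1 + 1 + 1 + 2
= 2 + 1 + 3
= 3 + 3
= 6

6


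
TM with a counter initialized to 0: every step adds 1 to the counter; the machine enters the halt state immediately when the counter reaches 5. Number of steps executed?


Counter starts at 0. Counting sequence:
  Step 1: counter = 1
  Step 2: counter = 2
  Step 3: counter = 3
  Step 4: counter = 4
  Step 5: counter = 5
Counter reached 5 -> halt
Total steps = 5

5


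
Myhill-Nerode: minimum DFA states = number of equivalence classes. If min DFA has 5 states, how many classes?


Myhill-Nerode theorem:
Number of equivalence classes = number of states in minimal DFA
Minimal DFA states = 5
Therefore equivalence classes = 5

5


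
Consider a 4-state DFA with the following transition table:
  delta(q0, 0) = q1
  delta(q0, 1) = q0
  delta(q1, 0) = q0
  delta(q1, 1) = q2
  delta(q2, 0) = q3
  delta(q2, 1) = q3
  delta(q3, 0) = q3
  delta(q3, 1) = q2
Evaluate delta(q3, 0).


Looking up transition function:
delta(q3, 0) in the table
Row: q3, Column: 0
Result: q3

q3


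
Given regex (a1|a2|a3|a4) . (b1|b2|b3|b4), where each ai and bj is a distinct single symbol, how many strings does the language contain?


First group: 4 alternatives
Second group: 4 alternatives
Concatenation: each choice from group 1 pairs with each from group 2
Total = 4 x 4 = 16

16


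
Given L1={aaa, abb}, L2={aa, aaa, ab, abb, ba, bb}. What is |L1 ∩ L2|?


L1 = {aaa, abb}
L2 = {aa, aaa, ab, abb, ba, bb}
Checking each string in L1 against L2:
  'aaa': in L2? Yes
  'abb': in L2? Yes
Intersection = {aaa, abb}
|L1 ∩ L2| = 2

2


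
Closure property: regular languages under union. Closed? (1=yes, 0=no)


Regular languages are closed under:
- Union (DFA product construction)
- Intersection (DFA product construction)
- Complement (swap accept/reject states)
- Concatenation (NFA construction)
- Kleene star (NFA construction)
union is in this list
Therefore: closed

1


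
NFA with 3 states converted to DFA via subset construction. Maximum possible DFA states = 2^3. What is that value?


NFA has 3 states
Subset construction: each DFA state = subset of NFA states
Maximum subsets = 2^3
2^3 = 8

8


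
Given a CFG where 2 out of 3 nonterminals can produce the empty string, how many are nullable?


Nonterminals: {S, A, B}
A nonterminal is nullable if it can derive epsilon
Counting nullable nonterminals: 2
Total nullable = 2

2


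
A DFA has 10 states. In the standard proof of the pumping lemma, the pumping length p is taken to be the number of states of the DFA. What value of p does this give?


Pumping lemma for regular languages (standard proof):
Take p = |Q|, the number of DFA states.
Any string of length >= |Q| passes through |Q|+1 states while reading its first |Q| symbols,
so by pigeonhole some state repeats, giving the loop that can be pumped.
Here |Q| = 10
Therefore the proof uses p = 10

10


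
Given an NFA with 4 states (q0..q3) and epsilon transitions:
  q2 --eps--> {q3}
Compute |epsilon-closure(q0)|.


Starting from q0
Initialize closure = {q0}
q0 has no outgoing epsilon transitions -> nothing to add
Final closure: {q0}
Size = 1

1


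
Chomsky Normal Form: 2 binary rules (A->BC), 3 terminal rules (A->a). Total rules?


CNF allows two rule forms:
  A -> BC (binary): 2 rules
  A -> a (terminal): 3 rules
Total = 2 + 3 = 5

5


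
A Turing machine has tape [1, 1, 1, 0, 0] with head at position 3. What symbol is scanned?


Tape: [1, 1, 1, 0, 0]
Positions: 0 1 2 3 4
Values:    1 1 1 0 0
Head at position 3
tape[3] = 0

0


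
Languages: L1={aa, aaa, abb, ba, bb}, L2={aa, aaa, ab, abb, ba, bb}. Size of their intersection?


L1 = {aa, aaa, abb, ba, bb}
L2 = {aa, aaa, ab, abb, ba, bb}
Checking each string in L1 against L2:
  'aa': in L2? Yes
  'aaa': in L2? Yes
  'abb': in L2? Yes
  'ba': in L2? Yes
  'bb': in L2? Yes
Intersection = {aa, aaa, abb, ba, bb}
|L1 ∩ L2| = 5

5


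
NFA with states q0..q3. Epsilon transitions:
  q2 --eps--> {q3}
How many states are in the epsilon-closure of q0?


Starting from q0
Initialize closure = {q0}
q0 has no outgoing epsilon transitions -> nothing to add
Final closure: {q0}
Size = 1

1


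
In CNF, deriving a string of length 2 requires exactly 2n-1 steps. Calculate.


Chomsky Normal Form derivation:
String length n = 2
Each step either:
  - Splits a nonterminal into two (n-1 such steps)
  - Converts a nonterminal to terminal (n such steps)
Total = (n-1) + n = 2n - 1
= 2(2) - 1
= 4 - 1
= 3

3


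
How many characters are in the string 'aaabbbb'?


String: 'aaabbbb'
Counting characters:
  'a' appears 3 time(s)
  'b' appears 4 time(s)
Total length = 3 + 4 = 7

7


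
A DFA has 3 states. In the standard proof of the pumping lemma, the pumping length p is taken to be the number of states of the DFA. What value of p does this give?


Pumping lemma for regular languages (standard proof):
Take p = |Q|, the number of DFA states.
Any string of length >= |Q| passes through |Q|+1 states while reading its first |Q| symbols,
so by pigeonhole some state repeats, giving the loop that can be pumped.
Here |Q| = 3
Therefore the proof uses p = 3

3


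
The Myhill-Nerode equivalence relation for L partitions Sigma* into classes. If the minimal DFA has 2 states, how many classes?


Myhill-Nerode theorem:
Number of equivalence classes = number of states in minimal DFA
Minimal DFA states = 2
Therefore equivalence classes = 2

2


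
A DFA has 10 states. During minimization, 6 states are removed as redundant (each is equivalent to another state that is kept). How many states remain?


Original DFA: 10 states
Redundant states removed: 6
Minimized states = original - removed
= 10 - 6
= 4

4


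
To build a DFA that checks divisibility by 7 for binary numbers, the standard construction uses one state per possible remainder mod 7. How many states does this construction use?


Divisibility by 7 is tracked via the remainder mod 7: 0, 1, ..., 6
The construction assigns one state to each remainder
Number of remainders = 7

7


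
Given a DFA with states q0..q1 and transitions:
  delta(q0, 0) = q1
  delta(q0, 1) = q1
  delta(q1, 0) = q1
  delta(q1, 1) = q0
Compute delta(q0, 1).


Looking up transition function:
delta(q0, 1) in the table
Row: q0, Column: 1
Result: q1

q1


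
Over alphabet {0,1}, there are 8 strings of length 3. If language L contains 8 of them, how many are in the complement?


Alphabet: {0,1}
String length: 3
Total strings of length 3 = 2^3 = 8
Strings in L = 8
Complement = total - |L|
= 8 - 8
= 0

0


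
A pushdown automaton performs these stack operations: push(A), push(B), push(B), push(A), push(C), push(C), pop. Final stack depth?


Tracing stack operations:
  push(A) -> stack = [A], depth=1
  push(B) -> stack = [A,B], depth=2
  push(B) -> stack = [A,B,B], depth=3
  push(A) -> stack = [A,B,B,A], depth=4
  push(C) -> stack = [A,B,B,A,C], depth=5
  push(C) -> stack = [A,B,B,A,C,C], depth=6
  pop -> removed C, stack = [A,B,B,A,C], depth=5
Final depth = 5

5


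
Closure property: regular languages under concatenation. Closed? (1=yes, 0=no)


Regular languages are closed under:
- Union (DFA product construction)
- Intersection (DFA product construction)
- Complement (swap accept/reject states)
- Concatenation (NFA construction)
- Kleene star (NFA construction)
concatenation is in this list
Therefore: closed

1


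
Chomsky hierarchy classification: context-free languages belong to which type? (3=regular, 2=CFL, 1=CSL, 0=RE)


Chomsky hierarchy levels:
  Type 3: Regular (DFA/NFA/regex)
  Type 2: Context-free (PDA)
  Type 1: Context-sensitive
  Type 0: Recursively enumerable (TM)
'context-free' corresponds to Type 2

2
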